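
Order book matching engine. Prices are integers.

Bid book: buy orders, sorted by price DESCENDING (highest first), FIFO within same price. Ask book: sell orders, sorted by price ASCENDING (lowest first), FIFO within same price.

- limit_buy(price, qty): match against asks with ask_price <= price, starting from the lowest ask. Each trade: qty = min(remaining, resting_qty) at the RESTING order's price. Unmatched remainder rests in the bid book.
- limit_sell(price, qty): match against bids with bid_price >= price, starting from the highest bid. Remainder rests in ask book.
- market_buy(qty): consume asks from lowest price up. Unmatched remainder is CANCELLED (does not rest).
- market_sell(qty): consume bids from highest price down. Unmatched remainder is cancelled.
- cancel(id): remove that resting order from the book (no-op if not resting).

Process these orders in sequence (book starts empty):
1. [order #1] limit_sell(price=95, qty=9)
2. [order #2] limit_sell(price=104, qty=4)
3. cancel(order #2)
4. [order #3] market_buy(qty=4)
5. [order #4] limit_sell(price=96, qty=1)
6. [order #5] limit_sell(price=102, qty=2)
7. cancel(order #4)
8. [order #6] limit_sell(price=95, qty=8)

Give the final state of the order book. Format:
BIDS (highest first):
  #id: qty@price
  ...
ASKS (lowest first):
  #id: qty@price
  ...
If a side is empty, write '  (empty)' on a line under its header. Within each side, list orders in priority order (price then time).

After op 1 [order #1] limit_sell(price=95, qty=9): fills=none; bids=[-] asks=[#1:9@95]
After op 2 [order #2] limit_sell(price=104, qty=4): fills=none; bids=[-] asks=[#1:9@95 #2:4@104]
After op 3 cancel(order #2): fills=none; bids=[-] asks=[#1:9@95]
After op 4 [order #3] market_buy(qty=4): fills=#3x#1:4@95; bids=[-] asks=[#1:5@95]
After op 5 [order #4] limit_sell(price=96, qty=1): fills=none; bids=[-] asks=[#1:5@95 #4:1@96]
After op 6 [order #5] limit_sell(price=102, qty=2): fills=none; bids=[-] asks=[#1:5@95 #4:1@96 #5:2@102]
After op 7 cancel(order #4): fills=none; bids=[-] asks=[#1:5@95 #5:2@102]
After op 8 [order #6] limit_sell(price=95, qty=8): fills=none; bids=[-] asks=[#1:5@95 #6:8@95 #5:2@102]

Answer: BIDS (highest first):
  (empty)
ASKS (lowest first):
  #1: 5@95
  #6: 8@95
  #5: 2@102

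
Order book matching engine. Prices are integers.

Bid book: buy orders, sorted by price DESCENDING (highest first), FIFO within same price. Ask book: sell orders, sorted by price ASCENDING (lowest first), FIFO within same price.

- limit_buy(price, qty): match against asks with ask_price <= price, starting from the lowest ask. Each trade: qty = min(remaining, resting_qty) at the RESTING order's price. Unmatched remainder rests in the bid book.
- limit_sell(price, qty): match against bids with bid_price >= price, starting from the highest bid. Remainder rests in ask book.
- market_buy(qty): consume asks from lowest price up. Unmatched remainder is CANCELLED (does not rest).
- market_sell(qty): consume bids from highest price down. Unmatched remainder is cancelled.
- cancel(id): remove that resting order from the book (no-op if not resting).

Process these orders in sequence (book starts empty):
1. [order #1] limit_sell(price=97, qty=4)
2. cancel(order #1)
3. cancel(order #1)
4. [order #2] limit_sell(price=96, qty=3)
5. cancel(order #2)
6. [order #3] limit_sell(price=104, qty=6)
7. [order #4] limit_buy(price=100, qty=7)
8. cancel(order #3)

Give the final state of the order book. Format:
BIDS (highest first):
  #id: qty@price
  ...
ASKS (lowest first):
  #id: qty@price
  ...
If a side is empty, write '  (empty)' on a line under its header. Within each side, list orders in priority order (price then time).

After op 1 [order #1] limit_sell(price=97, qty=4): fills=none; bids=[-] asks=[#1:4@97]
After op 2 cancel(order #1): fills=none; bids=[-] asks=[-]
After op 3 cancel(order #1): fills=none; bids=[-] asks=[-]
After op 4 [order #2] limit_sell(price=96, qty=3): fills=none; bids=[-] asks=[#2:3@96]
After op 5 cancel(order #2): fills=none; bids=[-] asks=[-]
After op 6 [order #3] limit_sell(price=104, qty=6): fills=none; bids=[-] asks=[#3:6@104]
After op 7 [order #4] limit_buy(price=100, qty=7): fills=none; bids=[#4:7@100] asks=[#3:6@104]
After op 8 cancel(order #3): fills=none; bids=[#4:7@100] asks=[-]

Answer: BIDS (highest first):
  #4: 7@100
ASKS (lowest first):
  (empty)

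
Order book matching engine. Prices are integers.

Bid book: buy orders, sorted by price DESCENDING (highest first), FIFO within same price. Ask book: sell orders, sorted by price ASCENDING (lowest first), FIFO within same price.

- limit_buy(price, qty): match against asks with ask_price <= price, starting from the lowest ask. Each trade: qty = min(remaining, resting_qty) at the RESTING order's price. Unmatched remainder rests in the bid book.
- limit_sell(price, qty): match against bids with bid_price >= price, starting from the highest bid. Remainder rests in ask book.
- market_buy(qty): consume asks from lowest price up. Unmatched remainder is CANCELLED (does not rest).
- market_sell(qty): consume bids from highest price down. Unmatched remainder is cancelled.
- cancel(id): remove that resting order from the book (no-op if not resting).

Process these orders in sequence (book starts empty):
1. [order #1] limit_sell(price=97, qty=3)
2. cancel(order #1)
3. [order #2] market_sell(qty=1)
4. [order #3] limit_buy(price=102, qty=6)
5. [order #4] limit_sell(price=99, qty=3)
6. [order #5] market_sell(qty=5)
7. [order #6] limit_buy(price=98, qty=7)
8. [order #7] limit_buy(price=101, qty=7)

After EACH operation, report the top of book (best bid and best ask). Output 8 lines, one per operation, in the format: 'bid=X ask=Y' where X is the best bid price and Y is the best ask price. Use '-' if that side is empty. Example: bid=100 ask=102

After op 1 [order #1] limit_sell(price=97, qty=3): fills=none; bids=[-] asks=[#1:3@97]
After op 2 cancel(order #1): fills=none; bids=[-] asks=[-]
After op 3 [order #2] market_sell(qty=1): fills=none; bids=[-] asks=[-]
After op 4 [order #3] limit_buy(price=102, qty=6): fills=none; bids=[#3:6@102] asks=[-]
After op 5 [order #4] limit_sell(price=99, qty=3): fills=#3x#4:3@102; bids=[#3:3@102] asks=[-]
After op 6 [order #5] market_sell(qty=5): fills=#3x#5:3@102; bids=[-] asks=[-]
After op 7 [order #6] limit_buy(price=98, qty=7): fills=none; bids=[#6:7@98] asks=[-]
After op 8 [order #7] limit_buy(price=101, qty=7): fills=none; bids=[#7:7@101 #6:7@98] asks=[-]

Answer: bid=- ask=97
bid=- ask=-
bid=- ask=-
bid=102 ask=-
bid=102 ask=-
bid=- ask=-
bid=98 ask=-
bid=101 ask=-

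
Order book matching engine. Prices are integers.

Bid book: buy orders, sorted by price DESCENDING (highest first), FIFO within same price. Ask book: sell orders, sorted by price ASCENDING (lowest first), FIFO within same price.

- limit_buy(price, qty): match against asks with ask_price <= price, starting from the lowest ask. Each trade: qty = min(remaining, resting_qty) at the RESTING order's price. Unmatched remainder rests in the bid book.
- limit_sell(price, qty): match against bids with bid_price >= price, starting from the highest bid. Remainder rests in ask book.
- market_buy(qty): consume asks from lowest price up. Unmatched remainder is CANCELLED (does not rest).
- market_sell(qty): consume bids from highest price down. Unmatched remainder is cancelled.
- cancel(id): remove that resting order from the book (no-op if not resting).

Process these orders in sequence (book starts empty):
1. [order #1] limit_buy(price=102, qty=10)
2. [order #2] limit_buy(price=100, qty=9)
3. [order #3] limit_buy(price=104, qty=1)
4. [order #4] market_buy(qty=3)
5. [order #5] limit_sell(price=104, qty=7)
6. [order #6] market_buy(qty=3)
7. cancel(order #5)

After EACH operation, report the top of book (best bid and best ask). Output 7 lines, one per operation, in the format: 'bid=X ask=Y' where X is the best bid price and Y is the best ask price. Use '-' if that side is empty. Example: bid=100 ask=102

After op 1 [order #1] limit_buy(price=102, qty=10): fills=none; bids=[#1:10@102] asks=[-]
After op 2 [order #2] limit_buy(price=100, qty=9): fills=none; bids=[#1:10@102 #2:9@100] asks=[-]
After op 3 [order #3] limit_buy(price=104, qty=1): fills=none; bids=[#3:1@104 #1:10@102 #2:9@100] asks=[-]
After op 4 [order #4] market_buy(qty=3): fills=none; bids=[#3:1@104 #1:10@102 #2:9@100] asks=[-]
After op 5 [order #5] limit_sell(price=104, qty=7): fills=#3x#5:1@104; bids=[#1:10@102 #2:9@100] asks=[#5:6@104]
After op 6 [order #6] market_buy(qty=3): fills=#6x#5:3@104; bids=[#1:10@102 #2:9@100] asks=[#5:3@104]
After op 7 cancel(order #5): fills=none; bids=[#1:10@102 #2:9@100] asks=[-]

Answer: bid=102 ask=-
bid=102 ask=-
bid=104 ask=-
bid=104 ask=-
bid=102 ask=104
bid=102 ask=104
bid=102 ask=-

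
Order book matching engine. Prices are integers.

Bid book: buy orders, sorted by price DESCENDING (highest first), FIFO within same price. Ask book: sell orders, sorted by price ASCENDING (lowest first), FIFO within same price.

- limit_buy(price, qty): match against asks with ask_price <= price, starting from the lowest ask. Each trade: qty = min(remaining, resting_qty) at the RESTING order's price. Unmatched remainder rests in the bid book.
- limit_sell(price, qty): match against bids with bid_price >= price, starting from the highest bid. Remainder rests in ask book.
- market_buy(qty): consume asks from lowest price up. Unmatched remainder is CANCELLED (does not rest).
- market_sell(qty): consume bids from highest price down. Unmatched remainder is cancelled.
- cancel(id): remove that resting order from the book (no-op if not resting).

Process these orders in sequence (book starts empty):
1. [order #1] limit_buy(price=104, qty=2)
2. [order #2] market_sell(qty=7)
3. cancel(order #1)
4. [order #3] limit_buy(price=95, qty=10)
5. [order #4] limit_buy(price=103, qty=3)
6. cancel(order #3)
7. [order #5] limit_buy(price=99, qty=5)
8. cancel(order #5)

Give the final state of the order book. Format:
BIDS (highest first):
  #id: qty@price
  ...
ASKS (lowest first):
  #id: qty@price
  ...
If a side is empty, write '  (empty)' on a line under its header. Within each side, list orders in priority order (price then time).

After op 1 [order #1] limit_buy(price=104, qty=2): fills=none; bids=[#1:2@104] asks=[-]
After op 2 [order #2] market_sell(qty=7): fills=#1x#2:2@104; bids=[-] asks=[-]
After op 3 cancel(order #1): fills=none; bids=[-] asks=[-]
After op 4 [order #3] limit_buy(price=95, qty=10): fills=none; bids=[#3:10@95] asks=[-]
After op 5 [order #4] limit_buy(price=103, qty=3): fills=none; bids=[#4:3@103 #3:10@95] asks=[-]
After op 6 cancel(order #3): fills=none; bids=[#4:3@103] asks=[-]
After op 7 [order #5] limit_buy(price=99, qty=5): fills=none; bids=[#4:3@103 #5:5@99] asks=[-]
After op 8 cancel(order #5): fills=none; bids=[#4:3@103] asks=[-]

Answer: BIDS (highest first):
  #4: 3@103
ASKS (lowest first):
  (empty)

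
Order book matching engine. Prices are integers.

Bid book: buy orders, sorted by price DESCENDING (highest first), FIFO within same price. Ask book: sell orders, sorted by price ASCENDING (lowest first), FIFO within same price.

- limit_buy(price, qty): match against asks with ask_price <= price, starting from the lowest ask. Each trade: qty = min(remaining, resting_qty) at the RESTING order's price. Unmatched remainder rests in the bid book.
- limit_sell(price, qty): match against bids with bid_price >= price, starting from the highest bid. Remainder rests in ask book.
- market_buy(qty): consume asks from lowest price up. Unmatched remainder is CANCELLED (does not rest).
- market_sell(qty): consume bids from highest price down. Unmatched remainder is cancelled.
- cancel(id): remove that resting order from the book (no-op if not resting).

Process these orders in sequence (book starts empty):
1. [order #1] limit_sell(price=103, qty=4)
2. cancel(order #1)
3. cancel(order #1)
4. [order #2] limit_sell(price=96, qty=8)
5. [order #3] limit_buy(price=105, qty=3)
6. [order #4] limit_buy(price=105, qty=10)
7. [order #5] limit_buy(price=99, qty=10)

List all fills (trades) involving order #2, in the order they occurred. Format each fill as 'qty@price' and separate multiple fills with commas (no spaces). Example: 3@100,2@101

Answer: 3@96,5@96

Derivation:
After op 1 [order #1] limit_sell(price=103, qty=4): fills=none; bids=[-] asks=[#1:4@103]
After op 2 cancel(order #1): fills=none; bids=[-] asks=[-]
After op 3 cancel(order #1): fills=none; bids=[-] asks=[-]
After op 4 [order #2] limit_sell(price=96, qty=8): fills=none; bids=[-] asks=[#2:8@96]
After op 5 [order #3] limit_buy(price=105, qty=3): fills=#3x#2:3@96; bids=[-] asks=[#2:5@96]
After op 6 [order #4] limit_buy(price=105, qty=10): fills=#4x#2:5@96; bids=[#4:5@105] asks=[-]
After op 7 [order #5] limit_buy(price=99, qty=10): fills=none; bids=[#4:5@105 #5:10@99] asks=[-]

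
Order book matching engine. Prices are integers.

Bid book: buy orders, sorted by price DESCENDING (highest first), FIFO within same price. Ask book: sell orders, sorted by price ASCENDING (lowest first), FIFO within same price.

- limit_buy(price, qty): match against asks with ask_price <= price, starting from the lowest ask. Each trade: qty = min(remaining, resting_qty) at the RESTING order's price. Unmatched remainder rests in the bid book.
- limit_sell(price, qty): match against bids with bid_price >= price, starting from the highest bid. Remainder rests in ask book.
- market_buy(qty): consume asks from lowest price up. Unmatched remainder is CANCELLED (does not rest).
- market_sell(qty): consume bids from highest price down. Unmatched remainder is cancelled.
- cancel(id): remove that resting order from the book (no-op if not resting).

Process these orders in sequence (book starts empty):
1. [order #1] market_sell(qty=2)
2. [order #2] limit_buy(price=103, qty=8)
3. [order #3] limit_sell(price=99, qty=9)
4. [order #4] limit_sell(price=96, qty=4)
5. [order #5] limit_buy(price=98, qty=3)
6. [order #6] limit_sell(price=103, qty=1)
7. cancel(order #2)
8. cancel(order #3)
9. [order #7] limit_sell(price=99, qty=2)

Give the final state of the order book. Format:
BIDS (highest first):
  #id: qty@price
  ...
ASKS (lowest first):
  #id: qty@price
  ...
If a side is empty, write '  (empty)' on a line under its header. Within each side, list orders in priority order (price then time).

After op 1 [order #1] market_sell(qty=2): fills=none; bids=[-] asks=[-]
After op 2 [order #2] limit_buy(price=103, qty=8): fills=none; bids=[#2:8@103] asks=[-]
After op 3 [order #3] limit_sell(price=99, qty=9): fills=#2x#3:8@103; bids=[-] asks=[#3:1@99]
After op 4 [order #4] limit_sell(price=96, qty=4): fills=none; bids=[-] asks=[#4:4@96 #3:1@99]
After op 5 [order #5] limit_buy(price=98, qty=3): fills=#5x#4:3@96; bids=[-] asks=[#4:1@96 #3:1@99]
After op 6 [order #6] limit_sell(price=103, qty=1): fills=none; bids=[-] asks=[#4:1@96 #3:1@99 #6:1@103]
After op 7 cancel(order #2): fills=none; bids=[-] asks=[#4:1@96 #3:1@99 #6:1@103]
After op 8 cancel(order #3): fills=none; bids=[-] asks=[#4:1@96 #6:1@103]
After op 9 [order #7] limit_sell(price=99, qty=2): fills=none; bids=[-] asks=[#4:1@96 #7:2@99 #6:1@103]

Answer: BIDS (highest first):
  (empty)
ASKS (lowest first):
  #4: 1@96
  #7: 2@99
  #6: 1@103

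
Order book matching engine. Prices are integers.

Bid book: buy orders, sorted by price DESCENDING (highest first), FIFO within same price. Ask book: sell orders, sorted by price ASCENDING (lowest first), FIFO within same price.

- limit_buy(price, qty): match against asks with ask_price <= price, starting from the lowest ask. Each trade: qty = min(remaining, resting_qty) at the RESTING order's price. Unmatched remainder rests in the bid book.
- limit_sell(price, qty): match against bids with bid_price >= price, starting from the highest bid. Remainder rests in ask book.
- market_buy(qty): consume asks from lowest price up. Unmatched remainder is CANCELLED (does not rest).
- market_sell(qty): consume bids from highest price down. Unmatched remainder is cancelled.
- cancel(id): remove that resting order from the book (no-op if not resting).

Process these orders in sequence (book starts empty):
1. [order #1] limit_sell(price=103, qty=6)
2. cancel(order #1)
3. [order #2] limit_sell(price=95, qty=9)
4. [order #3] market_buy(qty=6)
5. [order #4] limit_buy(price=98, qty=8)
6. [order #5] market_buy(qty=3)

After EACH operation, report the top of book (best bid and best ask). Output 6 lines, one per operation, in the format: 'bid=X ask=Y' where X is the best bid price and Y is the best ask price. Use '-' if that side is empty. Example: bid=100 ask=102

Answer: bid=- ask=103
bid=- ask=-
bid=- ask=95
bid=- ask=95
bid=98 ask=-
bid=98 ask=-

Derivation:
After op 1 [order #1] limit_sell(price=103, qty=6): fills=none; bids=[-] asks=[#1:6@103]
After op 2 cancel(order #1): fills=none; bids=[-] asks=[-]
After op 3 [order #2] limit_sell(price=95, qty=9): fills=none; bids=[-] asks=[#2:9@95]
After op 4 [order #3] market_buy(qty=6): fills=#3x#2:6@95; bids=[-] asks=[#2:3@95]
After op 5 [order #4] limit_buy(price=98, qty=8): fills=#4x#2:3@95; bids=[#4:5@98] asks=[-]
After op 6 [order #5] market_buy(qty=3): fills=none; bids=[#4:5@98] asks=[-]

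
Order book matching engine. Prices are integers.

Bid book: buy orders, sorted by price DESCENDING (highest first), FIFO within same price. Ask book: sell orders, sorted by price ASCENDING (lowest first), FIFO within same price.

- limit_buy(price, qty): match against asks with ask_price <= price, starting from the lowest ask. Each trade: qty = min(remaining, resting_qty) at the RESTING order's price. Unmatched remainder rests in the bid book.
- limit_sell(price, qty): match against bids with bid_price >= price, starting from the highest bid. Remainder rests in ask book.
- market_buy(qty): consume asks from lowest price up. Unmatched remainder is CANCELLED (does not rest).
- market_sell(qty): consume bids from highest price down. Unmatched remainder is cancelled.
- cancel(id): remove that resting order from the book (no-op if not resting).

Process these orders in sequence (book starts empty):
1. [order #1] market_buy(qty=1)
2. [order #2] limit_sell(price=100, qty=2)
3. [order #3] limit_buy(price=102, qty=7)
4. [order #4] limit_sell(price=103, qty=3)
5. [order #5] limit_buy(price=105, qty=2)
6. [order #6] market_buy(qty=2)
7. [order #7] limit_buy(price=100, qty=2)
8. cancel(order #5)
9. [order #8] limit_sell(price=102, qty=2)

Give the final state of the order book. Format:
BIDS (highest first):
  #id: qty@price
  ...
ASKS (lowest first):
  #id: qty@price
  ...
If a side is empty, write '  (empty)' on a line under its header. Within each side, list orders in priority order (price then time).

After op 1 [order #1] market_buy(qty=1): fills=none; bids=[-] asks=[-]
After op 2 [order #2] limit_sell(price=100, qty=2): fills=none; bids=[-] asks=[#2:2@100]
After op 3 [order #3] limit_buy(price=102, qty=7): fills=#3x#2:2@100; bids=[#3:5@102] asks=[-]
After op 4 [order #4] limit_sell(price=103, qty=3): fills=none; bids=[#3:5@102] asks=[#4:3@103]
After op 5 [order #5] limit_buy(price=105, qty=2): fills=#5x#4:2@103; bids=[#3:5@102] asks=[#4:1@103]
After op 6 [order #6] market_buy(qty=2): fills=#6x#4:1@103; bids=[#3:5@102] asks=[-]
After op 7 [order #7] limit_buy(price=100, qty=2): fills=none; bids=[#3:5@102 #7:2@100] asks=[-]
After op 8 cancel(order #5): fills=none; bids=[#3:5@102 #7:2@100] asks=[-]
After op 9 [order #8] limit_sell(price=102, qty=2): fills=#3x#8:2@102; bids=[#3:3@102 #7:2@100] asks=[-]

Answer: BIDS (highest first):
  #3: 3@102
  #7: 2@100
ASKS (lowest first):
  (empty)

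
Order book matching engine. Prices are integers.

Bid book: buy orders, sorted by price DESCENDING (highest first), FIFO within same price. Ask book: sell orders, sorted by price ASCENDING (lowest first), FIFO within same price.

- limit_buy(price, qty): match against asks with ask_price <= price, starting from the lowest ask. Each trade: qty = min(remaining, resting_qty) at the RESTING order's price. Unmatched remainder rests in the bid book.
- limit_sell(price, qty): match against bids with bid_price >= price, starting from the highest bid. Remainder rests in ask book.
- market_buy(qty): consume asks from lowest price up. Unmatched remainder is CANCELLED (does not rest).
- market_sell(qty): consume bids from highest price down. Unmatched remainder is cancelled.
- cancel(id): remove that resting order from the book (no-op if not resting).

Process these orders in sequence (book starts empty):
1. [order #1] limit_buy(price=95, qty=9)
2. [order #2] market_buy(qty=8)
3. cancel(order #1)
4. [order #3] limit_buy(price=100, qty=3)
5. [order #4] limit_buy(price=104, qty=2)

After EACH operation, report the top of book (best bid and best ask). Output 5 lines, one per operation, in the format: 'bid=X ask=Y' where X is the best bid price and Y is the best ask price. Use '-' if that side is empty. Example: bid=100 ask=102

Answer: bid=95 ask=-
bid=95 ask=-
bid=- ask=-
bid=100 ask=-
bid=104 ask=-

Derivation:
After op 1 [order #1] limit_buy(price=95, qty=9): fills=none; bids=[#1:9@95] asks=[-]
After op 2 [order #2] market_buy(qty=8): fills=none; bids=[#1:9@95] asks=[-]
After op 3 cancel(order #1): fills=none; bids=[-] asks=[-]
After op 4 [order #3] limit_buy(price=100, qty=3): fills=none; bids=[#3:3@100] asks=[-]
After op 5 [order #4] limit_buy(price=104, qty=2): fills=none; bids=[#4:2@104 #3:3@100] asks=[-]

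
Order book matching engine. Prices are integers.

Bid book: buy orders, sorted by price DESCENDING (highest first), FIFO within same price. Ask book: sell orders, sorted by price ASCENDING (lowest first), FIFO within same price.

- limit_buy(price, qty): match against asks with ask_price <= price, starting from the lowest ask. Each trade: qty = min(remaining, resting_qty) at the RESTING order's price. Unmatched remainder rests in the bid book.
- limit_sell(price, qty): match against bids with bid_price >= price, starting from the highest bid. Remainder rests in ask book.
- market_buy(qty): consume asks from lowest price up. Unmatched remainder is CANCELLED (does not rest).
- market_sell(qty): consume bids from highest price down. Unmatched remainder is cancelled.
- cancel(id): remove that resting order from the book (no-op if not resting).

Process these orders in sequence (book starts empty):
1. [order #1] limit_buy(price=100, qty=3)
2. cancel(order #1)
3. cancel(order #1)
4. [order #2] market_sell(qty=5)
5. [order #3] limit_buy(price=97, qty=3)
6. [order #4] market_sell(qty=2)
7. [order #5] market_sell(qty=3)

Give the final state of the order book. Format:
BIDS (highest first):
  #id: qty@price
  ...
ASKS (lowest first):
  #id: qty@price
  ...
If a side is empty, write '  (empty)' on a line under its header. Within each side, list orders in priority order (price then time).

Answer: BIDS (highest first):
  (empty)
ASKS (lowest first):
  (empty)

Derivation:
After op 1 [order #1] limit_buy(price=100, qty=3): fills=none; bids=[#1:3@100] asks=[-]
After op 2 cancel(order #1): fills=none; bids=[-] asks=[-]
After op 3 cancel(order #1): fills=none; bids=[-] asks=[-]
After op 4 [order #2] market_sell(qty=5): fills=none; bids=[-] asks=[-]
After op 5 [order #3] limit_buy(price=97, qty=3): fills=none; bids=[#3:3@97] asks=[-]
After op 6 [order #4] market_sell(qty=2): fills=#3x#4:2@97; bids=[#3:1@97] asks=[-]
After op 7 [order #5] market_sell(qty=3): fills=#3x#5:1@97; bids=[-] asks=[-]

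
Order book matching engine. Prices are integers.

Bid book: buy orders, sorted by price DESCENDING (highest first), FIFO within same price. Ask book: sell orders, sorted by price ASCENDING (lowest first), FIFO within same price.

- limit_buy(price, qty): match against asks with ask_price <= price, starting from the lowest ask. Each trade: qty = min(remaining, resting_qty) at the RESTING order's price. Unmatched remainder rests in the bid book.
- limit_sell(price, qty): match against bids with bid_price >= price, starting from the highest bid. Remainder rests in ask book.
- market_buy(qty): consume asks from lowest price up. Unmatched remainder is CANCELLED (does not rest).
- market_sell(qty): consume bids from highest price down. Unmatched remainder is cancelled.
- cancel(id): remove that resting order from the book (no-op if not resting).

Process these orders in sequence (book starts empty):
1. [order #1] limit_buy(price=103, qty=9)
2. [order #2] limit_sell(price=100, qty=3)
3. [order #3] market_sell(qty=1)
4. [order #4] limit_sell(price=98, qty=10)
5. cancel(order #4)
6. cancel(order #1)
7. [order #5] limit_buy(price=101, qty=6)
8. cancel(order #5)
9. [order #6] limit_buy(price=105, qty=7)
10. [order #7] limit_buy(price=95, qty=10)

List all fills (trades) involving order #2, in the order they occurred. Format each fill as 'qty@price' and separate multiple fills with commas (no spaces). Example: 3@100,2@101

After op 1 [order #1] limit_buy(price=103, qty=9): fills=none; bids=[#1:9@103] asks=[-]
After op 2 [order #2] limit_sell(price=100, qty=3): fills=#1x#2:3@103; bids=[#1:6@103] asks=[-]
After op 3 [order #3] market_sell(qty=1): fills=#1x#3:1@103; bids=[#1:5@103] asks=[-]
After op 4 [order #4] limit_sell(price=98, qty=10): fills=#1x#4:5@103; bids=[-] asks=[#4:5@98]
After op 5 cancel(order #4): fills=none; bids=[-] asks=[-]
After op 6 cancel(order #1): fills=none; bids=[-] asks=[-]
After op 7 [order #5] limit_buy(price=101, qty=6): fills=none; bids=[#5:6@101] asks=[-]
After op 8 cancel(order #5): fills=none; bids=[-] asks=[-]
After op 9 [order #6] limit_buy(price=105, qty=7): fills=none; bids=[#6:7@105] asks=[-]
After op 10 [order #7] limit_buy(price=95, qty=10): fills=none; bids=[#6:7@105 #7:10@95] asks=[-]

Answer: 3@103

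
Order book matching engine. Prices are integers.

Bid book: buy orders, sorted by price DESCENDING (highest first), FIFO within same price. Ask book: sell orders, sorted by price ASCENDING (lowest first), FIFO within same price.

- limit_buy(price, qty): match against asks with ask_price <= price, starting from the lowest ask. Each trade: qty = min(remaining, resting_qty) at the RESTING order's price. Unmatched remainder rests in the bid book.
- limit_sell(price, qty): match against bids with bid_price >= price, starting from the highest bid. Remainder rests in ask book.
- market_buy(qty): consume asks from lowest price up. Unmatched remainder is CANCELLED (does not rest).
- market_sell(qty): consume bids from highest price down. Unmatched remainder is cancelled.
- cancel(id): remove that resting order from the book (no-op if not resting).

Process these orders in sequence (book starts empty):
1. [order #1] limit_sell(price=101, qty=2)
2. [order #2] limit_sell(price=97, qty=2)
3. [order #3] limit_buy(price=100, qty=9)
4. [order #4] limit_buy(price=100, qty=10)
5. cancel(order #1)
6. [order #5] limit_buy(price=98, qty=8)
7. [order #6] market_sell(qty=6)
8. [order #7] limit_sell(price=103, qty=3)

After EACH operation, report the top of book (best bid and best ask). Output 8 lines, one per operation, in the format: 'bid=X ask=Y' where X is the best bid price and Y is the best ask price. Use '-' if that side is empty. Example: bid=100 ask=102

After op 1 [order #1] limit_sell(price=101, qty=2): fills=none; bids=[-] asks=[#1:2@101]
After op 2 [order #2] limit_sell(price=97, qty=2): fills=none; bids=[-] asks=[#2:2@97 #1:2@101]
After op 3 [order #3] limit_buy(price=100, qty=9): fills=#3x#2:2@97; bids=[#3:7@100] asks=[#1:2@101]
After op 4 [order #4] limit_buy(price=100, qty=10): fills=none; bids=[#3:7@100 #4:10@100] asks=[#1:2@101]
After op 5 cancel(order #1): fills=none; bids=[#3:7@100 #4:10@100] asks=[-]
After op 6 [order #5] limit_buy(price=98, qty=8): fills=none; bids=[#3:7@100 #4:10@100 #5:8@98] asks=[-]
After op 7 [order #6] market_sell(qty=6): fills=#3x#6:6@100; bids=[#3:1@100 #4:10@100 #5:8@98] asks=[-]
After op 8 [order #7] limit_sell(price=103, qty=3): fills=none; bids=[#3:1@100 #4:10@100 #5:8@98] asks=[#7:3@103]

Answer: bid=- ask=101
bid=- ask=97
bid=100 ask=101
bid=100 ask=101
bid=100 ask=-
bid=100 ask=-
bid=100 ask=-
bid=100 ask=103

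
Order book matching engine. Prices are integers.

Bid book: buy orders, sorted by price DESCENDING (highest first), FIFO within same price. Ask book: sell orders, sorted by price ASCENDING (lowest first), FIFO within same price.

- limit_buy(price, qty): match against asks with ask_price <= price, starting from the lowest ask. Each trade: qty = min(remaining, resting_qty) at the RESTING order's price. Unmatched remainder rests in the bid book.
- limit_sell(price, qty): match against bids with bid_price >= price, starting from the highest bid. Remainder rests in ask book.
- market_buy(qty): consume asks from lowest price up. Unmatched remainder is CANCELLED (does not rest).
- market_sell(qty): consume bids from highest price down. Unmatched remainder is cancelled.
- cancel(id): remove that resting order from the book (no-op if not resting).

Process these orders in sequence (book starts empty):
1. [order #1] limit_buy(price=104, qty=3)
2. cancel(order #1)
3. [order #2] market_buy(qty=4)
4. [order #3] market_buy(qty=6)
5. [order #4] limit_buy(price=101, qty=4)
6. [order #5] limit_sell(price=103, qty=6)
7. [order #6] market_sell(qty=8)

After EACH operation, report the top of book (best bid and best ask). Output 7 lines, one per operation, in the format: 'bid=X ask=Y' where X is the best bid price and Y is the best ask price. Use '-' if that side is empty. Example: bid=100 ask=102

After op 1 [order #1] limit_buy(price=104, qty=3): fills=none; bids=[#1:3@104] asks=[-]
After op 2 cancel(order #1): fills=none; bids=[-] asks=[-]
After op 3 [order #2] market_buy(qty=4): fills=none; bids=[-] asks=[-]
After op 4 [order #3] market_buy(qty=6): fills=none; bids=[-] asks=[-]
After op 5 [order #4] limit_buy(price=101, qty=4): fills=none; bids=[#4:4@101] asks=[-]
After op 6 [order #5] limit_sell(price=103, qty=6): fills=none; bids=[#4:4@101] asks=[#5:6@103]
After op 7 [order #6] market_sell(qty=8): fills=#4x#6:4@101; bids=[-] asks=[#5:6@103]

Answer: bid=104 ask=-
bid=- ask=-
bid=- ask=-
bid=- ask=-
bid=101 ask=-
bid=101 ask=103
bid=- ask=103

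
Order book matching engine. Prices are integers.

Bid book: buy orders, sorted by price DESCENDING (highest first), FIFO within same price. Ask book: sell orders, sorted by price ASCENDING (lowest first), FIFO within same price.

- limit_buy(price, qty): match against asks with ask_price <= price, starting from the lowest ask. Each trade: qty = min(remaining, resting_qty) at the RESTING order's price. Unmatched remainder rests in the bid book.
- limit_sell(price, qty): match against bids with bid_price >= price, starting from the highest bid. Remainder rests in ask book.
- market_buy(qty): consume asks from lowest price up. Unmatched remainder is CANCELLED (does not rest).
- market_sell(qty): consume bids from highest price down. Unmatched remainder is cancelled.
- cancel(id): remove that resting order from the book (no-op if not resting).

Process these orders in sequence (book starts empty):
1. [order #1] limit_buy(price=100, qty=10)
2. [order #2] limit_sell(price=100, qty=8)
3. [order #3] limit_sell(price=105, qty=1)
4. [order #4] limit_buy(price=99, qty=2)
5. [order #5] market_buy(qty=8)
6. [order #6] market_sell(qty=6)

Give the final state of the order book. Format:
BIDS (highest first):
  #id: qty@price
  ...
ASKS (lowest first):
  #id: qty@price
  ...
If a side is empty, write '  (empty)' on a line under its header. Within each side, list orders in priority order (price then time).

Answer: BIDS (highest first):
  (empty)
ASKS (lowest first):
  (empty)

Derivation:
After op 1 [order #1] limit_buy(price=100, qty=10): fills=none; bids=[#1:10@100] asks=[-]
After op 2 [order #2] limit_sell(price=100, qty=8): fills=#1x#2:8@100; bids=[#1:2@100] asks=[-]
After op 3 [order #3] limit_sell(price=105, qty=1): fills=none; bids=[#1:2@100] asks=[#3:1@105]
After op 4 [order #4] limit_buy(price=99, qty=2): fills=none; bids=[#1:2@100 #4:2@99] asks=[#3:1@105]
After op 5 [order #5] market_buy(qty=8): fills=#5x#3:1@105; bids=[#1:2@100 #4:2@99] asks=[-]
After op 6 [order #6] market_sell(qty=6): fills=#1x#6:2@100 #4x#6:2@99; bids=[-] asks=[-]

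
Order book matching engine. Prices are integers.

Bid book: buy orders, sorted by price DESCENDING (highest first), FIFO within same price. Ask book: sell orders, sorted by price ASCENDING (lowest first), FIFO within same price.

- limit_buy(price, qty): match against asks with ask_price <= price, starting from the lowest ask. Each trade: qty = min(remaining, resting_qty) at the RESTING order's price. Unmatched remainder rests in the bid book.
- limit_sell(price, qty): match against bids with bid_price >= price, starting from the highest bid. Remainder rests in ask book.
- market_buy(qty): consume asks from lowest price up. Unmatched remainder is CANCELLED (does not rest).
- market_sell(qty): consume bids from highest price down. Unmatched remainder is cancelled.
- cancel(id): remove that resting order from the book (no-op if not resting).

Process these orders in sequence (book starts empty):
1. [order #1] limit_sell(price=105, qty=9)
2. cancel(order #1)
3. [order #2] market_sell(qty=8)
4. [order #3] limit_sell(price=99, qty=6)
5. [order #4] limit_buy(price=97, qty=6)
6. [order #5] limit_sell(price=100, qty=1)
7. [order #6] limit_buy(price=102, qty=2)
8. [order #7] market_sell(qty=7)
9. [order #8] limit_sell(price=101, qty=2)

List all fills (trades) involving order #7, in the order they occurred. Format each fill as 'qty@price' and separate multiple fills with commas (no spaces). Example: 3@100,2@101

After op 1 [order #1] limit_sell(price=105, qty=9): fills=none; bids=[-] asks=[#1:9@105]
After op 2 cancel(order #1): fills=none; bids=[-] asks=[-]
After op 3 [order #2] market_sell(qty=8): fills=none; bids=[-] asks=[-]
After op 4 [order #3] limit_sell(price=99, qty=6): fills=none; bids=[-] asks=[#3:6@99]
After op 5 [order #4] limit_buy(price=97, qty=6): fills=none; bids=[#4:6@97] asks=[#3:6@99]
After op 6 [order #5] limit_sell(price=100, qty=1): fills=none; bids=[#4:6@97] asks=[#3:6@99 #5:1@100]
After op 7 [order #6] limit_buy(price=102, qty=2): fills=#6x#3:2@99; bids=[#4:6@97] asks=[#3:4@99 #5:1@100]
After op 8 [order #7] market_sell(qty=7): fills=#4x#7:6@97; bids=[-] asks=[#3:4@99 #5:1@100]
After op 9 [order #8] limit_sell(price=101, qty=2): fills=none; bids=[-] asks=[#3:4@99 #5:1@100 #8:2@101]

Answer: 6@97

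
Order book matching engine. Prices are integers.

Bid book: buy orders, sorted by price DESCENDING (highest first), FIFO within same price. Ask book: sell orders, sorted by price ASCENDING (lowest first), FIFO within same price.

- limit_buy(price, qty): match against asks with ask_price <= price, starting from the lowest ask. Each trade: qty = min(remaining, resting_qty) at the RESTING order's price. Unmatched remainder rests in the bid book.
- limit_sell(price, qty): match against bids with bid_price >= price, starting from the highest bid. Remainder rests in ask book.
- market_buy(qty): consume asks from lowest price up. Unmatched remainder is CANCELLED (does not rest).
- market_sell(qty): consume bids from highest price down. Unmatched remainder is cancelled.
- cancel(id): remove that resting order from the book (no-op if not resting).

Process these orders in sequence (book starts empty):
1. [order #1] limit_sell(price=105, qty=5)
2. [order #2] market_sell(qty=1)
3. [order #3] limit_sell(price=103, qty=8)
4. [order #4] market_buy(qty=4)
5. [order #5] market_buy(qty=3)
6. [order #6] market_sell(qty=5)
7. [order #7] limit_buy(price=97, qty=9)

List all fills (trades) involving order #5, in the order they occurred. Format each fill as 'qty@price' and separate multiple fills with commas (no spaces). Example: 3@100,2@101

Answer: 3@103

Derivation:
After op 1 [order #1] limit_sell(price=105, qty=5): fills=none; bids=[-] asks=[#1:5@105]
After op 2 [order #2] market_sell(qty=1): fills=none; bids=[-] asks=[#1:5@105]
After op 3 [order #3] limit_sell(price=103, qty=8): fills=none; bids=[-] asks=[#3:8@103 #1:5@105]
After op 4 [order #4] market_buy(qty=4): fills=#4x#3:4@103; bids=[-] asks=[#3:4@103 #1:5@105]
After op 5 [order #5] market_buy(qty=3): fills=#5x#3:3@103; bids=[-] asks=[#3:1@103 #1:5@105]
After op 6 [order #6] market_sell(qty=5): fills=none; bids=[-] asks=[#3:1@103 #1:5@105]
After op 7 [order #7] limit_buy(price=97, qty=9): fills=none; bids=[#7:9@97] asks=[#3:1@103 #1:5@105]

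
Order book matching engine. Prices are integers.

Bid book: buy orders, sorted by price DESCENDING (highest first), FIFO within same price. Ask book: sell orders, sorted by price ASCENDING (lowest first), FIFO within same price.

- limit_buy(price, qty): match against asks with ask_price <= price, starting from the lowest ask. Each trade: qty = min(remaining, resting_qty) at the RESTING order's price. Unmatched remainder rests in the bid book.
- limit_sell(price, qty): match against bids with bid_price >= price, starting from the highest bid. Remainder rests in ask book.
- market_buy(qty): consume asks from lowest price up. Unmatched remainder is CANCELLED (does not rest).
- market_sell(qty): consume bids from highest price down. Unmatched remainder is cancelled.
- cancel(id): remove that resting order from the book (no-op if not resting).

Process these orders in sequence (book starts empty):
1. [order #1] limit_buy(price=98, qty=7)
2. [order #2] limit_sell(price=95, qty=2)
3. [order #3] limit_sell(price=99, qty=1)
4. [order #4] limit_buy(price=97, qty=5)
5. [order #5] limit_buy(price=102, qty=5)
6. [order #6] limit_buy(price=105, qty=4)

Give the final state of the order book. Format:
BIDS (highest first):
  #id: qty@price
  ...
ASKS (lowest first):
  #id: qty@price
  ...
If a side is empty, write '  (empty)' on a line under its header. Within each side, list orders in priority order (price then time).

Answer: BIDS (highest first):
  #6: 4@105
  #5: 4@102
  #1: 5@98
  #4: 5@97
ASKS (lowest first):
  (empty)

Derivation:
After op 1 [order #1] limit_buy(price=98, qty=7): fills=none; bids=[#1:7@98] asks=[-]
After op 2 [order #2] limit_sell(price=95, qty=2): fills=#1x#2:2@98; bids=[#1:5@98] asks=[-]
After op 3 [order #3] limit_sell(price=99, qty=1): fills=none; bids=[#1:5@98] asks=[#3:1@99]
After op 4 [order #4] limit_buy(price=97, qty=5): fills=none; bids=[#1:5@98 #4:5@97] asks=[#3:1@99]
After op 5 [order #5] limit_buy(price=102, qty=5): fills=#5x#3:1@99; bids=[#5:4@102 #1:5@98 #4:5@97] asks=[-]
After op 6 [order #6] limit_buy(price=105, qty=4): fills=none; bids=[#6:4@105 #5:4@102 #1:5@98 #4:5@97] asks=[-]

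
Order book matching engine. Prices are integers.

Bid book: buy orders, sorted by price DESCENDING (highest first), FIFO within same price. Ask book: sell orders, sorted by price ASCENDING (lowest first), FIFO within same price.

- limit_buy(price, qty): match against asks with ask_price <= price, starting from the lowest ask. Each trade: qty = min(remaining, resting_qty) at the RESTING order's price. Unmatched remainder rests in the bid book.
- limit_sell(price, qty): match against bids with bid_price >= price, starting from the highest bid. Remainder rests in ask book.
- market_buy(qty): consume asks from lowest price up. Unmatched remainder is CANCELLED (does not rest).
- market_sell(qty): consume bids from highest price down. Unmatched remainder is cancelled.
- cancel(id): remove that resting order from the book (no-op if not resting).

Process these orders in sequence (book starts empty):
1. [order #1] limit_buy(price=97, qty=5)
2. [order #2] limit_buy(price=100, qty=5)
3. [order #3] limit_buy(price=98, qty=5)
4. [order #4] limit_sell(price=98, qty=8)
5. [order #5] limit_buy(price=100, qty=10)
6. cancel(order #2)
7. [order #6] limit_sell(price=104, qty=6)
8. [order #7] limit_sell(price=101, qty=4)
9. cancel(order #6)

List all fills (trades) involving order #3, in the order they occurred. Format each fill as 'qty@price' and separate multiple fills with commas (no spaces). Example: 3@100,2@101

After op 1 [order #1] limit_buy(price=97, qty=5): fills=none; bids=[#1:5@97] asks=[-]
After op 2 [order #2] limit_buy(price=100, qty=5): fills=none; bids=[#2:5@100 #1:5@97] asks=[-]
After op 3 [order #3] limit_buy(price=98, qty=5): fills=none; bids=[#2:5@100 #3:5@98 #1:5@97] asks=[-]
After op 4 [order #4] limit_sell(price=98, qty=8): fills=#2x#4:5@100 #3x#4:3@98; bids=[#3:2@98 #1:5@97] asks=[-]
After op 5 [order #5] limit_buy(price=100, qty=10): fills=none; bids=[#5:10@100 #3:2@98 #1:5@97] asks=[-]
After op 6 cancel(order #2): fills=none; bids=[#5:10@100 #3:2@98 #1:5@97] asks=[-]
After op 7 [order #6] limit_sell(price=104, qty=6): fills=none; bids=[#5:10@100 #3:2@98 #1:5@97] asks=[#6:6@104]
After op 8 [order #7] limit_sell(price=101, qty=4): fills=none; bids=[#5:10@100 #3:2@98 #1:5@97] asks=[#7:4@101 #6:6@104]
After op 9 cancel(order #6): fills=none; bids=[#5:10@100 #3:2@98 #1:5@97] asks=[#7:4@101]

Answer: 3@98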